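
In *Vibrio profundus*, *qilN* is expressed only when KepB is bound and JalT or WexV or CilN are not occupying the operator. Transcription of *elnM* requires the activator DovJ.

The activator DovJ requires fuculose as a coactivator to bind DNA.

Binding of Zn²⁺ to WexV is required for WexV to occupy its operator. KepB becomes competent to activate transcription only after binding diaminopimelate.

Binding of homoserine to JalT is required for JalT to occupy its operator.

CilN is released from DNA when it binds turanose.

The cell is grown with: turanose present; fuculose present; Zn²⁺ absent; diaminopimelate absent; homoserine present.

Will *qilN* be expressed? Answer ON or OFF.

OFF

Homoserine is present, so JalT is active.
Diaminopimelate is absent, so KepB is inactive.
Zn²⁺ is absent, so WexV is inactive.
Turanose is present, so CilN is inactive.
With repressor JalT bound, *qilN* is not transcribed.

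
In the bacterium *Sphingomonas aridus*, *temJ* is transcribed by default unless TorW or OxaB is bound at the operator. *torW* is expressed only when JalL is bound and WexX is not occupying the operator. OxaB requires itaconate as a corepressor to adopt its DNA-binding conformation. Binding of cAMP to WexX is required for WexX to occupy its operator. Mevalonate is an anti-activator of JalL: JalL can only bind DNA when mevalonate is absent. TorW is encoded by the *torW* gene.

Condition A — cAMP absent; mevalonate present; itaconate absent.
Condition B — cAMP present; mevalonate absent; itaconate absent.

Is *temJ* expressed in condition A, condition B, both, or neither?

Condition A:
cAMP is absent, so WexX is inactive.
Mevalonate is present, so JalL is inactive.
Required activator JalL is absent, so *torW* is not transcribed.
So TorW is not produced.
Itaconate is absent, so OxaB is inactive.
With no repressor bound, *temJ* is transcribed.
→ *temJ* is ON in A.
Condition B:
cAMP is present, so WexX is active.
Mevalonate is absent, so JalL is active.
With repressor WexX bound, *torW* is not transcribed.
So TorW is not produced.
Itaconate is absent, so OxaB is inactive.
With no repressor bound, *temJ* is transcribed.
→ *temJ* is ON in B.

both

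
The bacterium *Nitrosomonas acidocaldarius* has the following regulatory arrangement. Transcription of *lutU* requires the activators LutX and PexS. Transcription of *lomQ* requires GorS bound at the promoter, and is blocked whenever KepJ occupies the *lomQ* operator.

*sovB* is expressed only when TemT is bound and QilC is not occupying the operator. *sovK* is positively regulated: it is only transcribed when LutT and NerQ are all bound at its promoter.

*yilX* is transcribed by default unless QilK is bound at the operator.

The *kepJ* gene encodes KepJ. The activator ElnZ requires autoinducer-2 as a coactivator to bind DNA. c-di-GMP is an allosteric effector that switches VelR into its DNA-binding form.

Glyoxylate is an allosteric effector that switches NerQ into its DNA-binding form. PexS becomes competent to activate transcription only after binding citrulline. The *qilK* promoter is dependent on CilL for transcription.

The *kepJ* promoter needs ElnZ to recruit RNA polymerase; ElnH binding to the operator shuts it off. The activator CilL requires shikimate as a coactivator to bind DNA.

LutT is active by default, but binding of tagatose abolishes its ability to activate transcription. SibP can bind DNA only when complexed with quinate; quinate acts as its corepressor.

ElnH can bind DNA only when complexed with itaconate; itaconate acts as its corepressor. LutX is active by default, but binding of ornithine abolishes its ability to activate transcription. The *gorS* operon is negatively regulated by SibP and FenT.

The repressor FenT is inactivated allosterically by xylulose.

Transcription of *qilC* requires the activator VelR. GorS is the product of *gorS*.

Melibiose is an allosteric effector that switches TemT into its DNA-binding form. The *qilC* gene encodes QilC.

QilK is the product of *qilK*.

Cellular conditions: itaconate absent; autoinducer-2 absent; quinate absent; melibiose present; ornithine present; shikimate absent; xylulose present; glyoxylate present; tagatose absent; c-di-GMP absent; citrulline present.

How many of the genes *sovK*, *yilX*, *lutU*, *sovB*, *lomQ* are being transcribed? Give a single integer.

4

Tagatose is absent, so LutT is active.
Glyoxylate is present, so NerQ is active.
No repressor is bound and LutT and NerQ are active, so *sovK* is transcribed.
→ *sovK* is ON.
Shikimate is absent, so CilL is inactive.
Required activator CilL is absent, so *qilK* is not transcribed.
So QilK is not produced.
With no repressor bound, *yilX* is transcribed.
→ *yilX* is ON.
Ornithine is present, so LutX is inactive.
Citrulline is present, so PexS is active.
Required activator LutX is absent, so *lutU* is not transcribed.
→ *lutU* is OFF.
Melibiose is present, so TemT is active.
c-di-GMP is absent, so VelR is inactive.
Required activator VelR is absent, so *qilC* is not transcribed.
So QilC is not produced.
No repressor is bound and TemT is active, so *sovB* is transcribed.
→ *sovB* is ON.
Quinate is absent, so SibP is inactive.
Xylulose is present, so FenT is inactive.
With no repressor bound, *gorS* is transcribed.
So GorS is produced and active.
Itaconate is absent, so ElnH is inactive.
Autoinducer-2 is absent, so ElnZ is inactive.
Required activator ElnZ is absent, so *kepJ* is not transcribed.
So KepJ is not produced.
No repressor is bound and GorS is active, so *lomQ* is transcribed.
→ *lomQ* is ON.
4 of the 5 genes are transcribed.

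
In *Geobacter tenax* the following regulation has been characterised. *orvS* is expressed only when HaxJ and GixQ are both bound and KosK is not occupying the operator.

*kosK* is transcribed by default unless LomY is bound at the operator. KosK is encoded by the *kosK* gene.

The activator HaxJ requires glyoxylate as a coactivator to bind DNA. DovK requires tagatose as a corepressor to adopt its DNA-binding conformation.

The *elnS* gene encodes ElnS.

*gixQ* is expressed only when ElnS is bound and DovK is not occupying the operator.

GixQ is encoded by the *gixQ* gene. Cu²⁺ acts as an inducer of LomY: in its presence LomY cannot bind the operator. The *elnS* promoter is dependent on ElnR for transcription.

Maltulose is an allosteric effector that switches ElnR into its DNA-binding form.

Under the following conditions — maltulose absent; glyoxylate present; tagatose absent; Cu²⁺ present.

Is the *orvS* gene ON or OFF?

OFF

Glyoxylate is present, so HaxJ is active.
Cu²⁺ is present, so LomY is inactive.
With no repressor bound, *kosK* is transcribed.
So KosK is produced and active.
Maltulose is absent, so ElnR is inactive.
Required activator ElnR is absent, so *elnS* is not transcribed.
So ElnS is not produced.
Tagatose is absent, so DovK is inactive.
Required activator ElnS is absent, so *gixQ* is not transcribed.
So GixQ is not produced.
With repressor KosK bound, *orvS* is not transcribed.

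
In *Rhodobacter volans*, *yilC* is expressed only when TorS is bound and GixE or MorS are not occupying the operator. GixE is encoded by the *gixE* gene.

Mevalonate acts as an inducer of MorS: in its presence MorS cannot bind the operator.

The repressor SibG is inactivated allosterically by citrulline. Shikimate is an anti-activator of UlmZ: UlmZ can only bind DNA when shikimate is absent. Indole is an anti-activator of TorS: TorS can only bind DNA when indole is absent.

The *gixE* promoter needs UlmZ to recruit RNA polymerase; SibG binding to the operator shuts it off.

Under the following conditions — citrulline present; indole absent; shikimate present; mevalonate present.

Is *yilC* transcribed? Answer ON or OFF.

Shikimate is present, so UlmZ is inactive.
Citrulline is present, so SibG is inactive.
Required activator UlmZ is absent, so *gixE* is not transcribed.
So GixE is not produced.
Indole is absent, so TorS is active.
Mevalonate is present, so MorS is inactive.
No repressor is bound and TorS is active, so *yilC* is transcribed.

ON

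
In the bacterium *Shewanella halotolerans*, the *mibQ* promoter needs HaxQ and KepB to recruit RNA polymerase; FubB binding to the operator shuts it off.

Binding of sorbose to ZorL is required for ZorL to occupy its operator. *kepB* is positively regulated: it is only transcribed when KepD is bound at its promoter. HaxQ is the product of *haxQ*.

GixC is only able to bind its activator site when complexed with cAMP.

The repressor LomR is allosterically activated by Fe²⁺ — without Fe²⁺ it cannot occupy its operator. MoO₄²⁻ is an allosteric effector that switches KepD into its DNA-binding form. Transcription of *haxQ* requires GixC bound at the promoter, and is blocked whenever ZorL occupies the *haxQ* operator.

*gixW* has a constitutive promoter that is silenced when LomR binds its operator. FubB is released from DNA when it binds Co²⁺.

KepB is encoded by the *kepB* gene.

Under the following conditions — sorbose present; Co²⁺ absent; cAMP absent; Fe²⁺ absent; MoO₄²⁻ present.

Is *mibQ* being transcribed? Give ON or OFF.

Sorbose is present, so ZorL is active.
cAMP is absent, so GixC is inactive.
With repressor ZorL bound, *haxQ* is not transcribed.
So HaxQ is not produced.
Co²⁺ is absent, so FubB is active.
MoO₄²⁻ is present, so KepD is active.
No repressor is bound and KepD is active, so *kepB* is transcribed.
So KepB is produced and active.
With repressor FubB bound, *mibQ* is not transcribed.

OFF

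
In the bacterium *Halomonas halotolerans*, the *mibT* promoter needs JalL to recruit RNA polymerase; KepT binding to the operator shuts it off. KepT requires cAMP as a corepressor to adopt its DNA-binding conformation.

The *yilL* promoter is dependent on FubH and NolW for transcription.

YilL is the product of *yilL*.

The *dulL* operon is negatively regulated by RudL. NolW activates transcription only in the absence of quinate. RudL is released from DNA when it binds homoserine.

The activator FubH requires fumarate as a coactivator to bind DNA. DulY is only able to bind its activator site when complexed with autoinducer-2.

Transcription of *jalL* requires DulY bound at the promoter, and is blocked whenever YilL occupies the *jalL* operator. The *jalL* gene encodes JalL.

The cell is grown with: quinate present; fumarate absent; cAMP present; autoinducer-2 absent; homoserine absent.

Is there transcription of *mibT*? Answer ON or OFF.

OFF

cAMP is present, so KepT is active.
Autoinducer-2 is absent, so DulY is inactive.
Fumarate is absent, so FubH is inactive.
Quinate is present, so NolW is inactive.
Required activator FubH is absent, so *yilL* is not transcribed.
So YilL is not produced.
Required activator DulY is absent, so *jalL* is not transcribed.
So JalL is not produced.
With repressor KepT bound, *mibT* is not transcribed.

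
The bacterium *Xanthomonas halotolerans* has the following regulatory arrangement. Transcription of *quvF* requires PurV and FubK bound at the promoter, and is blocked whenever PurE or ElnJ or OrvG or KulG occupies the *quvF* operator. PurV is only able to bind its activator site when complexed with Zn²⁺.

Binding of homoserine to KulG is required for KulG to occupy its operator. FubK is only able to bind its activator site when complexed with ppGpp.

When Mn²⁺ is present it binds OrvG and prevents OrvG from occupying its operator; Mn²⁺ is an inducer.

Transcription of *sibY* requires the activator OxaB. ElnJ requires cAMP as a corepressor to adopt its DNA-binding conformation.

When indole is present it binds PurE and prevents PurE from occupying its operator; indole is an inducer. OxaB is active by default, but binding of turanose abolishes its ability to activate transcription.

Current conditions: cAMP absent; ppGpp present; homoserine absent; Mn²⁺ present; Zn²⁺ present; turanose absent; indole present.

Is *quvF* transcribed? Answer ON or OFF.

Indole is present, so PurE is inactive.
Zn²⁺ is present, so PurV is active.
cAMP is absent, so ElnJ is inactive.
Mn²⁺ is present, so OrvG is inactive.
ppGpp is present, so FubK is active.
Homoserine is absent, so KulG is inactive.
No repressor is bound and PurV and FubK are active, so *quvF* is transcribed.

ON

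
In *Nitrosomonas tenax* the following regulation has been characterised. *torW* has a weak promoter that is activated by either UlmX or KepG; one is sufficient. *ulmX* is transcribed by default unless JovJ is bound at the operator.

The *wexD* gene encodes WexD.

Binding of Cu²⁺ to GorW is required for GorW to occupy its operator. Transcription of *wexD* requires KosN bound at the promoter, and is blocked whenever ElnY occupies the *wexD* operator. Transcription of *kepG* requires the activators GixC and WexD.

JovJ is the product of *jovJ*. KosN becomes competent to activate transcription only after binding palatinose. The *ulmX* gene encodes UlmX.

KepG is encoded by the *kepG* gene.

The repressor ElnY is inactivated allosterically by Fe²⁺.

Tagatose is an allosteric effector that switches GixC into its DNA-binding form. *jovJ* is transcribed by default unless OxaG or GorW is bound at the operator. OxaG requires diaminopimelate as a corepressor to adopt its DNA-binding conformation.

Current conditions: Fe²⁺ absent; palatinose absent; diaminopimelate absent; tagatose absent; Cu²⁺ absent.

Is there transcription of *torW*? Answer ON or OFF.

OFF

Diaminopimelate is absent, so OxaG is inactive.
Cu²⁺ is absent, so GorW is inactive.
With no repressor bound, *jovJ* is transcribed.
So JovJ is produced and active.
With repressor JovJ bound, *ulmX* is not transcribed.
So UlmX is not produced.
Tagatose is absent, so GixC is inactive.
Palatinose is absent, so KosN is inactive.
Fe²⁺ is absent, so ElnY is active.
With repressor ElnY bound, *wexD* is not transcribed.
So WexD is not produced.
Required activator GixC is absent, so *kepG* is not transcribed.
So KepG is not produced.
No activator is available at the *torW* promoter, so *torW* is not transcribed.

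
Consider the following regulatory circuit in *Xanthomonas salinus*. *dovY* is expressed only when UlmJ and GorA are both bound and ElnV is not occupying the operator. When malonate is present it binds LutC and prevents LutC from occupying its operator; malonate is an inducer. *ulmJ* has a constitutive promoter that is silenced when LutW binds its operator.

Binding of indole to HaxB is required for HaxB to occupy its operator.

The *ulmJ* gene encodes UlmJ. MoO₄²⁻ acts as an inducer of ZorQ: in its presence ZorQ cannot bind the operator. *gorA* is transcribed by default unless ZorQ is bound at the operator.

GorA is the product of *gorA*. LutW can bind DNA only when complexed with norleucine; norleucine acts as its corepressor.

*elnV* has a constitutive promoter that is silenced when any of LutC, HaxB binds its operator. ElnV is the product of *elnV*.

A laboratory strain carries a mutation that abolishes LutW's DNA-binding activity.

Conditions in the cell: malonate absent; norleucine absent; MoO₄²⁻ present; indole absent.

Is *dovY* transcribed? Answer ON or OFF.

LutW is non-functional in this strain, so it has no effect.
With no repressor bound, *ulmJ* is transcribed.
So UlmJ is produced and active.
MoO₄²⁻ is present, so ZorQ is inactive.
With no repressor bound, *gorA* is transcribed.
So GorA is produced and active.
Malonate is absent, so LutC is active.
Indole is absent, so HaxB is inactive.
With repressor LutC bound, *elnV* is not transcribed.
So ElnV is not produced.
No repressor is bound and UlmJ and GorA are active, so *dovY* is transcribed.

ON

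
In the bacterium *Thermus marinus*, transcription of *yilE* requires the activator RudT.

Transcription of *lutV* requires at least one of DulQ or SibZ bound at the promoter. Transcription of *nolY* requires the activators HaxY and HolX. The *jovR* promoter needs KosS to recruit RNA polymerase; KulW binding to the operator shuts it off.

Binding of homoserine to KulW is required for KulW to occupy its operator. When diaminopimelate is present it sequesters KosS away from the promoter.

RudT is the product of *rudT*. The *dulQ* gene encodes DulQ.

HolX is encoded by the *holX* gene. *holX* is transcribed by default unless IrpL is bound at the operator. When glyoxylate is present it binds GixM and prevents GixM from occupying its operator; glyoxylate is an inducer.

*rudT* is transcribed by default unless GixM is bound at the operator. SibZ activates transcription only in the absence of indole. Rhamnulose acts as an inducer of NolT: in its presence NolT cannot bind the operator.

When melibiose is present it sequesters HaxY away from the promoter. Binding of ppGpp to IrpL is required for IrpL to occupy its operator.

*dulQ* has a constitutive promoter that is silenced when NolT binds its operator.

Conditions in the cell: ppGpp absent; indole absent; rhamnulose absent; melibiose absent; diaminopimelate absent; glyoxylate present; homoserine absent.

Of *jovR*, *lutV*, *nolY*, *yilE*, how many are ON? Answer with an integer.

4

Diaminopimelate is absent, so KosS is active.
Homoserine is absent, so KulW is inactive.
No repressor is bound and KosS is active, so *jovR* is transcribed.
→ *jovR* is ON.
Rhamnulose is absent, so NolT is active.
With repressor NolT bound, *dulQ* is not transcribed.
So DulQ is not produced.
Indole is absent, so SibZ is active.
Activator SibZ is present, so *lutV* is transcribed.
→ *lutV* is ON.
Melibiose is absent, so HaxY is active.
ppGpp is absent, so IrpL is inactive.
With no repressor bound, *holX* is transcribed.
So HolX is produced and active.
No repressor is bound and HaxY and HolX are active, so *nolY* is transcribed.
→ *nolY* is ON.
Glyoxylate is present, so GixM is inactive.
With no repressor bound, *rudT* is transcribed.
So RudT is produced and active.
No repressor is bound and RudT is active, so *yilE* is transcribed.
→ *yilE* is ON.
4 of the 4 genes are transcribed.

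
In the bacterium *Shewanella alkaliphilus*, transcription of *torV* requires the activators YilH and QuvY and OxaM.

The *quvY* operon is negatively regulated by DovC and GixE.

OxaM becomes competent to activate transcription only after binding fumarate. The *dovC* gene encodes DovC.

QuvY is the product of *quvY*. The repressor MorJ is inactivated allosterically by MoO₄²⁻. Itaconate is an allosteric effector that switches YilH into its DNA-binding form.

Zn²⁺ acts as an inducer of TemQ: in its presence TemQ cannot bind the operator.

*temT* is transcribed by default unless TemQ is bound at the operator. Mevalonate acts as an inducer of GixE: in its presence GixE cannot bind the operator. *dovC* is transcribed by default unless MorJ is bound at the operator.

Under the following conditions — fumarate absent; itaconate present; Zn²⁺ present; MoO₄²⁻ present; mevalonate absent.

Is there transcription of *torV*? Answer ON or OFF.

Itaconate is present, so YilH is active.
MoO₄²⁻ is present, so MorJ is inactive.
With no repressor bound, *dovC* is transcribed.
So DovC is produced and active.
Mevalonate is absent, so GixE is active.
With repressor DovC bound, *quvY* is not transcribed.
So QuvY is not produced.
Fumarate is absent, so OxaM is inactive.
Required activator QuvY is absent, so *torV* is not transcribed.

OFF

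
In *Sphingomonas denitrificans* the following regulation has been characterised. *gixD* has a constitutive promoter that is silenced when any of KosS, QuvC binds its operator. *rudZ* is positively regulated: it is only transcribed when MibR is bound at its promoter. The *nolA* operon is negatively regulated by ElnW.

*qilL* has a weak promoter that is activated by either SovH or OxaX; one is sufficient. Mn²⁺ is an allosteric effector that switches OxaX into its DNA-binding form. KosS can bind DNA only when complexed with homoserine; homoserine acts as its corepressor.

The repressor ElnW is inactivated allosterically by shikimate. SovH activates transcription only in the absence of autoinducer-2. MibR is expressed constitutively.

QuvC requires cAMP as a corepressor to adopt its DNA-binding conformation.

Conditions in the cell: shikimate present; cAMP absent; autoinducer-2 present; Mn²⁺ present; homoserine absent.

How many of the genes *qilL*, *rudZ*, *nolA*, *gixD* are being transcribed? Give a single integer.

Autoinducer-2 is present, so SovH is inactive.
Mn²⁺ is present, so OxaX is active.
Activator OxaX is present, so *qilL* is transcribed.
→ *qilL* is ON.
MibR is produced constitutively and is active.
No repressor is bound and MibR is active, so *rudZ* is transcribed.
→ *rudZ* is ON.
Shikimate is present, so ElnW is inactive.
With no repressor bound, *nolA* is transcribed.
→ *nolA* is ON.
Homoserine is absent, so KosS is inactive.
cAMP is absent, so QuvC is inactive.
With no repressor bound, *gixD* is transcribed.
→ *gixD* is ON.
4 of the 4 genes are transcribed.

4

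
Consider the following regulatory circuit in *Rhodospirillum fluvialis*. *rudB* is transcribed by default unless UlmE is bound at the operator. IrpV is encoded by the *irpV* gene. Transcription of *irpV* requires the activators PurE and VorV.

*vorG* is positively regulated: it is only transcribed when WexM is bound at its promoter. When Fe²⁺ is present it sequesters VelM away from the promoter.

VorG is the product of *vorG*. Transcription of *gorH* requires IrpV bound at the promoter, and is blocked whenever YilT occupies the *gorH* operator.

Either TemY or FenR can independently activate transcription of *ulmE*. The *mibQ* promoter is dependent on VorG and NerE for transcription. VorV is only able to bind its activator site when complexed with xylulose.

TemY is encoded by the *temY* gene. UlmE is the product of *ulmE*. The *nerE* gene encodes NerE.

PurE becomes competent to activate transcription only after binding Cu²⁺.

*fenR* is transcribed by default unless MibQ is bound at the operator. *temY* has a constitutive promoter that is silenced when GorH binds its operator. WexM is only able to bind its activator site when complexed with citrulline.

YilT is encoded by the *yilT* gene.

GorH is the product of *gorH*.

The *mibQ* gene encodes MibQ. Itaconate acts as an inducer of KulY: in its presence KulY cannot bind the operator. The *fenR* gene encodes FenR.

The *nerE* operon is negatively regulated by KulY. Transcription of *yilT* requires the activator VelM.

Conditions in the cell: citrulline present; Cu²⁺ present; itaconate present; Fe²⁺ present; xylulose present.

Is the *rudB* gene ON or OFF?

Cu²⁺ is present, so PurE is active.
Xylulose is present, so VorV is active.
No repressor is bound and PurE and VorV are active, so *irpV* is transcribed.
So IrpV is produced and active.
Fe²⁺ is present, so VelM is inactive.
Required activator VelM is absent, so *yilT* is not transcribed.
So YilT is not produced.
No repressor is bound and IrpV is active, so *gorH* is transcribed.
So GorH is produced and active.
With repressor GorH bound, *temY* is not transcribed.
So TemY is not produced.
Citrulline is present, so WexM is active.
No repressor is bound and WexM is active, so *vorG* is transcribed.
So VorG is produced and active.
Itaconate is present, so KulY is inactive.
With no repressor bound, *nerE* is transcribed.
So NerE is produced and active.
No repressor is bound and VorG and NerE are active, so *mibQ* is transcribed.
So MibQ is produced and active.
With repressor MibQ bound, *fenR* is not transcribed.
So FenR is not produced.
No activator is available at the *ulmE* promoter, so *ulmE* is not transcribed.
So UlmE is not produced.
With no repressor bound, *rudB* is transcribed.

ON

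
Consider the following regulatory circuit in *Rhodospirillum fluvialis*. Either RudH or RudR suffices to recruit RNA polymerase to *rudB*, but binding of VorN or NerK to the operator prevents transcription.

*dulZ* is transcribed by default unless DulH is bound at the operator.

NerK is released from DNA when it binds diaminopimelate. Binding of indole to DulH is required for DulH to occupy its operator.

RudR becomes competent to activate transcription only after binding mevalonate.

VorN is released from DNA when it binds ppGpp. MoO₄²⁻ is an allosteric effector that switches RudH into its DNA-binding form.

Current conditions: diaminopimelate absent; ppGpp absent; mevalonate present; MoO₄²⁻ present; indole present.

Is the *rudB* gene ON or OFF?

ppGpp is absent, so VorN is active.
MoO₄²⁻ is present, so RudH is active.
Mevalonate is present, so RudR is active.
Diaminopimelate is absent, so NerK is active.
With repressor VorN bound, *rudB* is not transcribed.

OFF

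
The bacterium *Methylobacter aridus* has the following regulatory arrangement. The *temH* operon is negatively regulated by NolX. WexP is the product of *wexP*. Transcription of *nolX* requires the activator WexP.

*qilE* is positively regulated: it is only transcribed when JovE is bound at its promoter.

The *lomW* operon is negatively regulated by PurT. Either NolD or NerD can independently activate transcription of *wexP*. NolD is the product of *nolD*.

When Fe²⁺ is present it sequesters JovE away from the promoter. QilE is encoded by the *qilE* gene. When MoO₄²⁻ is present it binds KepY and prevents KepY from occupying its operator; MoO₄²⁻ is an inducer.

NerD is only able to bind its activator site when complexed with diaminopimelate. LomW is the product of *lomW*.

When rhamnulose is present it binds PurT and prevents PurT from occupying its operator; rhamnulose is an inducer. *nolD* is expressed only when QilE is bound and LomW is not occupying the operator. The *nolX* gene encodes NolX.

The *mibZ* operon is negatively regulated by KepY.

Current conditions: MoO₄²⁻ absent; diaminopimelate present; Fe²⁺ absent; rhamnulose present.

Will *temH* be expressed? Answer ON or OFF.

OFF

Rhamnulose is present, so PurT is inactive.
With no repressor bound, *lomW* is transcribed.
So LomW is produced and active.
Fe²⁺ is absent, so JovE is active.
No repressor is bound and JovE is active, so *qilE* is transcribed.
So QilE is produced and active.
With repressor LomW bound, *nolD* is not transcribed.
So NolD is not produced.
Diaminopimelate is present, so NerD is active.
Activator NerD is present, so *wexP* is transcribed.
So WexP is produced and active.
No repressor is bound and WexP is active, so *nolX* is transcribed.
So NolX is produced and active.
With repressor NolX bound, *temH* is not transcribed.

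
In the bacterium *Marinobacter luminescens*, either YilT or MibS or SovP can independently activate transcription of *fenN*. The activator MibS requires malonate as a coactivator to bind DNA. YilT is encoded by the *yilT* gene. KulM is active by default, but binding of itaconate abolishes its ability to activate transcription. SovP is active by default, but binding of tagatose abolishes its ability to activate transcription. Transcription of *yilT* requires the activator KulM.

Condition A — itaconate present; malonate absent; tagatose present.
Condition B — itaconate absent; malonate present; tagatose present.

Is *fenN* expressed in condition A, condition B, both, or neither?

Condition A:
Itaconate is present, so KulM is inactive.
Required activator KulM is absent, so *yilT* is not transcribed.
So YilT is not produced.
Malonate is absent, so MibS is inactive.
Tagatose is present, so SovP is inactive.
No activator is available at the *fenN* promoter, so *fenN* is not transcribed.
→ *fenN* is OFF in A.
Condition B:
Itaconate is absent, so KulM is active.
No repressor is bound and KulM is active, so *yilT* is transcribed.
So YilT is produced and active.
Malonate is present, so MibS is active.
Tagatose is present, so SovP is inactive.
Activator YilT is present, so *fenN* is transcribed.
→ *fenN* is ON in B.

B only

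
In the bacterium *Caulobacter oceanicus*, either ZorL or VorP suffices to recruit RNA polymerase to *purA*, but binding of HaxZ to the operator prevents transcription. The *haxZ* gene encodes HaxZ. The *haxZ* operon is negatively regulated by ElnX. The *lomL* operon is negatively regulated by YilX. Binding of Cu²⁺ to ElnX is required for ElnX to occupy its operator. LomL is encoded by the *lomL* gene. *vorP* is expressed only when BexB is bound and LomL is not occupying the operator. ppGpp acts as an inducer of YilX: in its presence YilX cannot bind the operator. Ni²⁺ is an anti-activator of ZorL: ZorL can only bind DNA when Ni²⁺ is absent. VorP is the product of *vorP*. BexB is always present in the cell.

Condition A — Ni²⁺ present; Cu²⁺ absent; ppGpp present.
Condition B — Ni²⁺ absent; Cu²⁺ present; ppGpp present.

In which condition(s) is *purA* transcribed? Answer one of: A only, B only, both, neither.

B only

Condition A:
Ni²⁺ is present, so ZorL is inactive.
Cu²⁺ is absent, so ElnX is inactive.
With no repressor bound, *haxZ* is transcribed.
So HaxZ is produced and active.
BexB is produced constitutively and is active.
ppGpp is present, so YilX is inactive.
With no repressor bound, *lomL* is transcribed.
So LomL is produced and active.
With repressor LomL bound, *vorP* is not transcribed.
So VorP is not produced.
With repressor HaxZ bound, *purA* is not transcribed.
→ *purA* is OFF in A.
Condition B:
Ni²⁺ is absent, so ZorL is active.
Cu²⁺ is present, so ElnX is active.
With repressor ElnX bound, *haxZ* is not transcribed.
So HaxZ is not produced.
BexB is produced constitutively and is active.
ppGpp is present, so YilX is inactive.
With no repressor bound, *lomL* is transcribed.
So LomL is produced and active.
With repressor LomL bound, *vorP* is not transcribed.
So VorP is not produced.
Activator ZorL is present, so *purA* is transcribed.
→ *purA* is ON in B.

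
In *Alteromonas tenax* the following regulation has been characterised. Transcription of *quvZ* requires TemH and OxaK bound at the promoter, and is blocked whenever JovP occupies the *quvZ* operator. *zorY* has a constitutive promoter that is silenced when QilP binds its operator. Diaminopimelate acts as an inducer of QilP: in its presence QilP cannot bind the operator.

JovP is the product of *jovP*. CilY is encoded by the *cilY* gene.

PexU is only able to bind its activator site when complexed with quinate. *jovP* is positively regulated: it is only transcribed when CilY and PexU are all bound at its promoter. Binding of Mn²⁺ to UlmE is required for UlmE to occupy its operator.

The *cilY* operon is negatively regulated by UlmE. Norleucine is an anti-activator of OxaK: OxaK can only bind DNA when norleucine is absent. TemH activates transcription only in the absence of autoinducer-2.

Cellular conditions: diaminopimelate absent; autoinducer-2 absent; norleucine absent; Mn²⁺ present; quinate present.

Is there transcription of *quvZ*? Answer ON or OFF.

ON

Autoinducer-2 is absent, so TemH is active.
Norleucine is absent, so OxaK is active.
Mn²⁺ is present, so UlmE is active.
With repressor UlmE bound, *cilY* is not transcribed.
So CilY is not produced.
Quinate is present, so PexU is active.
Required activator CilY is absent, so *jovP* is not transcribed.
So JovP is not produced.
No repressor is bound and TemH and OxaK are active, so *quvZ* is transcribed.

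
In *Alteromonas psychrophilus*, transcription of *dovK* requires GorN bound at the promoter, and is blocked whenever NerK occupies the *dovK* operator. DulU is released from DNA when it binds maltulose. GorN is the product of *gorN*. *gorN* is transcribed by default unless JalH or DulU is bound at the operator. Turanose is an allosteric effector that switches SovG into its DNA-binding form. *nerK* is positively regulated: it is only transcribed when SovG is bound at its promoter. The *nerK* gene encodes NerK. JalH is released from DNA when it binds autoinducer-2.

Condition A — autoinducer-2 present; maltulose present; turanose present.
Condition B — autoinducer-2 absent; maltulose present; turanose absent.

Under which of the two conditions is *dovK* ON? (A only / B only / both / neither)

neither

Condition A:
Autoinducer-2 is present, so JalH is inactive.
Maltulose is present, so DulU is inactive.
With no repressor bound, *gorN* is transcribed.
So GorN is produced and active.
Turanose is present, so SovG is active.
No repressor is bound and SovG is active, so *nerK* is transcribed.
So NerK is produced and active.
With repressor NerK bound, *dovK* is not transcribed.
→ *dovK* is OFF in A.
Condition B:
Autoinducer-2 is absent, so JalH is active.
Maltulose is present, so DulU is inactive.
With repressor JalH bound, *gorN* is not transcribed.
So GorN is not produced.
Turanose is absent, so SovG is inactive.
Required activator SovG is absent, so *nerK* is not transcribed.
So NerK is not produced.
Required activator GorN is absent, so *dovK* is not transcribed.
→ *dovK* is OFF in B.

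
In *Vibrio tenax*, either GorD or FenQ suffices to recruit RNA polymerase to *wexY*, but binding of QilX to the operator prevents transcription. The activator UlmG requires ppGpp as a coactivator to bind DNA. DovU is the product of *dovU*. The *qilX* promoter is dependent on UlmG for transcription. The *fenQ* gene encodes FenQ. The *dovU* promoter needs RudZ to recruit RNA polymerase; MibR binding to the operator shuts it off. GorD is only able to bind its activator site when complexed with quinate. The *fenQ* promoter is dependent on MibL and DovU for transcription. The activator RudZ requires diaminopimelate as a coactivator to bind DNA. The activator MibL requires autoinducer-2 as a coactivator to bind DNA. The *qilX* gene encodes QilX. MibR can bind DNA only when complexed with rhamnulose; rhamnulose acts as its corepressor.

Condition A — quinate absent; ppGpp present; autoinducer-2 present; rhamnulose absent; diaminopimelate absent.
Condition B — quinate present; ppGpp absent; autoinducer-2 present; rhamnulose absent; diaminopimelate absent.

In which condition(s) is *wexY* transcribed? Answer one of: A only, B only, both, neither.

B only

Condition A:
Quinate is absent, so GorD is inactive.
ppGpp is present, so UlmG is active.
No repressor is bound and UlmG is active, so *qilX* is transcribed.
So QilX is produced and active.
Autoinducer-2 is present, so MibL is active.
Rhamnulose is absent, so MibR is inactive.
Diaminopimelate is absent, so RudZ is inactive.
Required activator RudZ is absent, so *dovU* is not transcribed.
So DovU is not produced.
Required activator DovU is absent, so *fenQ* is not transcribed.
So FenQ is not produced.
With repressor QilX bound, *wexY* is not transcribed.
→ *wexY* is OFF in A.
Condition B:
Quinate is present, so GorD is active.
ppGpp is absent, so UlmG is inactive.
Required activator UlmG is absent, so *qilX* is not transcribed.
So QilX is not produced.
Autoinducer-2 is present, so MibL is active.
Rhamnulose is absent, so MibR is inactive.
Diaminopimelate is absent, so RudZ is inactive.
Required activator RudZ is absent, so *dovU* is not transcribed.
So DovU is not produced.
Required activator DovU is absent, so *fenQ* is not transcribed.
So FenQ is not produced.
Activator GorD is present, so *wexY* is transcribed.
→ *wexY* is ON in B.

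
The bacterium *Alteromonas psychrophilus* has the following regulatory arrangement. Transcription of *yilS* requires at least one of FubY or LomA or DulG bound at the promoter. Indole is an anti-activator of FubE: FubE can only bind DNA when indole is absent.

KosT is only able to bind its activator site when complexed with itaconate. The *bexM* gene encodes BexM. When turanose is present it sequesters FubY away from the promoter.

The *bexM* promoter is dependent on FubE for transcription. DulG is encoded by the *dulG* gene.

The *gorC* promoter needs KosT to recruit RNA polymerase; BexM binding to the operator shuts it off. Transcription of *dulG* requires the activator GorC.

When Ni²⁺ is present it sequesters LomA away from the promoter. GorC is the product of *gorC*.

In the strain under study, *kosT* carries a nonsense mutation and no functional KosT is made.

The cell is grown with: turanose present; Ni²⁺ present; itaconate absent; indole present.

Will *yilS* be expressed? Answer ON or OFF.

Turanose is present, so FubY is inactive.
Ni²⁺ is present, so LomA is inactive.
Indole is present, so FubE is inactive.
Required activator FubE is absent, so *bexM* is not transcribed.
So BexM is not produced.
KosT is non-functional in this strain, so it has no effect.
Required activator KosT is absent, so *gorC* is not transcribed.
So GorC is not produced.
Required activator GorC is absent, so *dulG* is not transcribed.
So DulG is not produced.
No activator is available at the *yilS* promoter, so *yilS* is not transcribed.

OFF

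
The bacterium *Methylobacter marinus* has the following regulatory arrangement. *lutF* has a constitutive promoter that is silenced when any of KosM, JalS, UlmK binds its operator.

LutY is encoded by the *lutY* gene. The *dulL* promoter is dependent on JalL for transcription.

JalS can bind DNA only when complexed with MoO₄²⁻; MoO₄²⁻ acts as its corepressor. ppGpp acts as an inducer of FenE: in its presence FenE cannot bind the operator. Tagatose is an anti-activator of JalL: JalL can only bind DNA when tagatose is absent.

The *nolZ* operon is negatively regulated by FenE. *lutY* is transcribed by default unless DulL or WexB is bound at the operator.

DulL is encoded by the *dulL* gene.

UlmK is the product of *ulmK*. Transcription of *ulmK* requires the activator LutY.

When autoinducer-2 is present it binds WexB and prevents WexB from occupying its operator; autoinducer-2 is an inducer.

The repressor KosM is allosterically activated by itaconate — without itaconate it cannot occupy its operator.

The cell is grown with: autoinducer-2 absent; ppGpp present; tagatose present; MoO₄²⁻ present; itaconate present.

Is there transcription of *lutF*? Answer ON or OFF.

Itaconate is present, so KosM is active.
MoO₄²⁻ is present, so JalS is active.
Tagatose is present, so JalL is inactive.
Required activator JalL is absent, so *dulL* is not transcribed.
So DulL is not produced.
Autoinducer-2 is absent, so WexB is active.
With repressor WexB bound, *lutY* is not transcribed.
So LutY is not produced.
Required activator LutY is absent, so *ulmK* is not transcribed.
So UlmK is not produced.
With repressor KosM bound, *lutF* is not transcribed.

OFF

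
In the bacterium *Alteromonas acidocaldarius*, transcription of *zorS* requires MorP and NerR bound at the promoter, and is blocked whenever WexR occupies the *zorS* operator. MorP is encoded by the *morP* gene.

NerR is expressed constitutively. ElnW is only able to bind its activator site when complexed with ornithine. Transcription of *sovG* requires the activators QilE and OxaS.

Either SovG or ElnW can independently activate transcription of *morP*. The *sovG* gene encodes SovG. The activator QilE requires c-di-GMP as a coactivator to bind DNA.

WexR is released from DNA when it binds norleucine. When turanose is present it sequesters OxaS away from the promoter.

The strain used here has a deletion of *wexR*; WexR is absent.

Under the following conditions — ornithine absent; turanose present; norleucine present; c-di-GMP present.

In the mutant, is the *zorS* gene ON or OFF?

c-di-GMP is present, so QilE is active.
Turanose is present, so OxaS is inactive.
Required activator OxaS is absent, so *sovG* is not transcribed.
So SovG is not produced.
Ornithine is absent, so ElnW is inactive.
No activator is available at the *morP* promoter, so *morP* is not transcribed.
So MorP is not produced.
WexR is non-functional in this strain, so it has no effect.
NerR is produced constitutively and is active.
Required activator MorP is absent, so *zorS* is not transcribed.

OFF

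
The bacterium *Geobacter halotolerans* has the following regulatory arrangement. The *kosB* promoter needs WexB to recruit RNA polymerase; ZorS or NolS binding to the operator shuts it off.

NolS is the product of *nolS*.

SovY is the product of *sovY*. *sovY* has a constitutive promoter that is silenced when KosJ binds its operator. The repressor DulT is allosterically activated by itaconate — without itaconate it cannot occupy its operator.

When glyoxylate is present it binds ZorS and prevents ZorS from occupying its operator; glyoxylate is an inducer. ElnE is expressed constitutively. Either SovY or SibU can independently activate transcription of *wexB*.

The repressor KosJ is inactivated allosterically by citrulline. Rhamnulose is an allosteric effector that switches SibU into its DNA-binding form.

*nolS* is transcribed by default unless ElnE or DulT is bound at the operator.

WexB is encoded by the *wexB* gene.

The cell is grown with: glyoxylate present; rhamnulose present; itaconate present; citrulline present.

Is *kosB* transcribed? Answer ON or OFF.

ON

Glyoxylate is present, so ZorS is inactive.
ElnE is produced constitutively and is active.
Itaconate is present, so DulT is active.
With repressor ElnE bound, *nolS* is not transcribed.
So NolS is not produced.
Citrulline is present, so KosJ is inactive.
With no repressor bound, *sovY* is transcribed.
So SovY is produced and active.
Rhamnulose is present, so SibU is active.
Activator SovY is present, so *wexB* is transcribed.
So WexB is produced and active.
No repressor is bound and WexB is active, so *kosB* is transcribed.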